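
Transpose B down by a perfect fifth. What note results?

B down a perfect fifth is E, so the target letter is E.
From B, a perfect fifth is 7 semitones down: E.

E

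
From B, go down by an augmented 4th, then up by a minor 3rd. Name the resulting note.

Ab

An augmented fourth down from B is F (letter F, 6 semitones down).
A minor third up from F is Ab (letter A, 3 semitones up).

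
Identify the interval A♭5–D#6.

The letter names run A→D, a span of 3 letter steps, so the interval is some kind of fourth.
Ab to D# is 7 semitones. A perfect fourth is 5, so 7 makes it doubly augmented.

doubly augmented fourth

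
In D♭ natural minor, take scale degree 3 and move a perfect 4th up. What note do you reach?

Scale degree 3 of Db natural minor is Fb.
A perfect fourth (5 semitones) above Fb lands on the letter B, giving Bbb.

Bbb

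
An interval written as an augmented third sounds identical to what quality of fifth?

An augmented third spans 5 semitones.
A fifth spanning 5 semitones is doubly diminished (the perfect fifth is 7).

doubly diminished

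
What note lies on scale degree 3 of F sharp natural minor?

Degree 3 takes the letter 2 steps above F, which is A.
In natural minor, degree 3 sits 3 semitones above the tonic. F# + 3 semitones is pitch class 9, spelled on A as A.

A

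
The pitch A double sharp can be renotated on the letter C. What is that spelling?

Cb

Plain C sits 1 semitone above A##, so on the letter C the same pitch needs a flat: Cb.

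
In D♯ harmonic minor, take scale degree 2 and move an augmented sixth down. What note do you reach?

G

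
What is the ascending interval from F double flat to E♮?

Counting letters F–G–A–B–C–D–E gives a seventh.
Fbb→E = 13 semitones, 2 wider than the major seventh (11), so doubly augmented.

doubly augmented seventh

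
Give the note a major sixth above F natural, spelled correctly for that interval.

D

F up a major sixth is D, so the target letter is D.
From F, a major sixth is 9 semitones up: D.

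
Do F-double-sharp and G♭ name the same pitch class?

No

Two spellings are enharmonically equivalent only if they share a pitch class.
Here F## → 7, Gb → 6; 6 ≠ 7, so they are not.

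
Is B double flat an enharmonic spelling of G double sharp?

Yes

Bbb = pitch class 9 and G## = pitch class 9 — the same pitch class, so they are enharmonic equivalents.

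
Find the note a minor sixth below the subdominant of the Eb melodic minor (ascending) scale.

C

The subdominant of Eb melodic minor (ascending) is Ab.
A minor sixth (8 semitones) below Ab lands on the letter C, giving C.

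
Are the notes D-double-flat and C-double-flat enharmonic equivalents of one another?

Dbb is pitch class 0; Cbb is pitch class 10.
The pitch classes differ (0 vs. 10), so they are not enharmonic equivalents.

No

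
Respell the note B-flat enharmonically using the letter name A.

A#

Plain A sits 1 semitone below Bb, so on the letter A the same pitch needs a sharp: A#.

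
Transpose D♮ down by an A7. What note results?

A seventh below D lands on the letter E.
An augmented seventh spans 12 semitones, so D moves to pitch class 2. On the letter E that is Ebb.

Ebb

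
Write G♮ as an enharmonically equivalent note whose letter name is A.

G is pitch class 7. The letter A alone is pitch class 9.
To reach pitch class 7 from A requires an offset of -2 semitones, i.e. double flat: Abb.

Abb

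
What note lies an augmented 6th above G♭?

E

A sixth above G lands on the letter E.
An augmented sixth spans 10 semitones, so Gb moves to pitch class 4. On the letter E that is E.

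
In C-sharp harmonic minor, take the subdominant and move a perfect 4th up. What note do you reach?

B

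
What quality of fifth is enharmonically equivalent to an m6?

A minor sixth spans 8 semitones.
A fifth spanning 8 semitones is augmented (the perfect fifth is 7).

augmented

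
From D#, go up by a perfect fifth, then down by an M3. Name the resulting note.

F#

A perfect fifth up from D# is A# (letter A, 7 semitones up).
A major third down from A# is F# (letter F, 4 semitones down).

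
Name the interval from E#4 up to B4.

diminished fifth

The letter names run E→B, a span of 4 letter steps, so the interval is some kind of fifth.
E# to B is 6 semitones. A perfect fifth is 7, so 6 makes it diminished.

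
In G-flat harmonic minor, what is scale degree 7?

Degree 7 takes the letter 6 steps above G, which is F.
In harmonic minor, degree 7 sits 11 semitones above the tonic. Gb + 11 semitones is pitch class 5, spelled on F as F.

F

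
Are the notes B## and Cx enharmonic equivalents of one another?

Two spellings are enharmonically equivalent only if they share a pitch class.
Here B## → 1, C## → 2; 1 ≠ 2, so they are not.

No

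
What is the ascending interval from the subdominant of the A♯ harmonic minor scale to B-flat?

The subdominant of A# harmonic minor is D#.
D# up to Bb: letters D→B make it a sixth; 7 semitones makes it diminished.

diminished sixth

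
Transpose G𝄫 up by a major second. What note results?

G up a major second is A, so the target letter is A.
From Gbb, a major second is 2 semitones up: Abb.

Abb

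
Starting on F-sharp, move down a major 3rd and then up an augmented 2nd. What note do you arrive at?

E#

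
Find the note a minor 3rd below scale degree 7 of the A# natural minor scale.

Scale degree 7 of A# natural minor is G#.
A minor third (3 semitones) below G# lands on the letter E, giving E#.

E#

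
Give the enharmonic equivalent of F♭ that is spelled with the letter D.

Fb is pitch class 4. The letter D alone is pitch class 2.
To reach pitch class 4 from D requires an offset of +2 semitones, i.e. double sharp: D##.

D##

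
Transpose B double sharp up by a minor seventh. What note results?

A seventh above B lands on the letter A.
A minor seventh spans 10 semitones, so B## moves to pitch class 11. On the letter A that is A##.

A##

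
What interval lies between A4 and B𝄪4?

doubly augmented second

The letter names run A→B, a span of 1 letter step, so the interval is some kind of second.
A to B## is 4 semitones. A major second is 2, so 4 makes it doubly augmented.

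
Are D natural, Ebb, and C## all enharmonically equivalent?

Yes

D is pitch class 2; Ebb is pitch class 2; C## is pitch class 2.
All spellings map to pitch class 2, so they are enharmonically equivalent.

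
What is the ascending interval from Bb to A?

major seventh

Counting letters B–C–D–E–F–G–A gives a seventh.
Bb→A = 11 semitones, exactly the major seventh.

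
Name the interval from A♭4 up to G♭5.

minor seventh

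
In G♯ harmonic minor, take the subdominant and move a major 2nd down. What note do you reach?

B

The subdominant of G# harmonic minor is C#.
A major second (2 semitones) below C# lands on the letter B, giving B.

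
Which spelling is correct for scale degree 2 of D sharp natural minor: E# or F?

Each scale degree takes a distinct letter name. Degree 2 of a scale on D must use the letter E.
E# and F are enharmonically the same pitch, but only E# uses the letter E, so it is the correct spelling here.

E#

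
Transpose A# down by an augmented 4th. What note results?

A down a perfect fourth is E, so the target letter is E.
From A#, an augmented fourth is 6 semitones down: E.

E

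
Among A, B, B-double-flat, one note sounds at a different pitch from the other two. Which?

In 12-tone equal temperament, enharmonic equivalents share a pitch class. A is pitch class 9; B is pitch class 11; Bbb is pitch class 9.
A and Bbb share pitch class 9, while B is pitch class 11.

B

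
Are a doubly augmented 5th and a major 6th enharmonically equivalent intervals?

Yes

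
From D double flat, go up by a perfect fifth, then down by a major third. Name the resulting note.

Fbb

A perfect fifth up from Dbb is Abb (letter A, 7 semitones up).
A major third down from Abb is Fbb (letter F, 4 semitones down).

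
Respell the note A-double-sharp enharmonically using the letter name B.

Plain B sits at the same pitch as A##, so on the letter B the same pitch needs a natural: B.

B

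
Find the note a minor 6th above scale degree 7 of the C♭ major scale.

Gb

Scale degree 7 of Cb major is Bb.
A minor sixth (8 semitones) above Bb lands on the letter G, giving Gb.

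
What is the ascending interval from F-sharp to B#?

augmented fourth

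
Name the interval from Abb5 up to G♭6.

major seventh

Counting letters A–B–C–D–E–F–G gives a seventh.
Abb→Gb = 11 semitones, exactly the major seventh.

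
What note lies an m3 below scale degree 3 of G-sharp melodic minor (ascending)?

Scale degree 3 of G# melodic minor (ascending) is B.
A minor third (3 semitones) below B lands on the letter G, giving G#.

G#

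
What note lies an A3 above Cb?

C up a major third is E, so the target letter is E.
From Cb, an augmented third is 5 semitones up: E.

E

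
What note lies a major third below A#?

A down a major third is F, so the target letter is F.
From A#, a major third is 4 semitones down: F#.

F#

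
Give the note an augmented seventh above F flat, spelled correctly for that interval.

E

F up a major seventh is E, so the target letter is E.
From Fb, an augmented seventh is 12 semitones up: E.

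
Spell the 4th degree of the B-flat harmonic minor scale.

Eb

The Bb harmonic minor scale runs Bb C Db Eb F Gb A.
Degree 4 is Eb.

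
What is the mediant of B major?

D#

Degree 3 takes the letter 2 steps above B, which is D.
In major, degree 3 sits 4 semitones above the tonic. B + 4 semitones is pitch class 3, spelled on D as D#.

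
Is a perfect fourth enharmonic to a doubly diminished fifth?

Yes

A perfect fourth spans 5 semitones; a doubly diminished fifth spans 5.
They are enharmonically equivalent.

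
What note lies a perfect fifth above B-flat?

A fifth above B lands on the letter F.
A perfect fifth spans 7 semitones, so Bb moves to pitch class 5. On the letter F that is F.

F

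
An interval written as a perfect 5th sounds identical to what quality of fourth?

doubly augmented

A perfect fifth spans 7 semitones.
A fourth spanning 7 semitones is doubly augmented (the perfect fourth is 5).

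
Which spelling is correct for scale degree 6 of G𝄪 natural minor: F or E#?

E#

Each scale degree takes a distinct letter name. Degree 6 of a scale on G must use the letter E.
E# and F are enharmonically the same pitch, but only E# uses the letter E, so it is the correct spelling here.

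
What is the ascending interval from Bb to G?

Counting letters B–C–D–E–F–G gives a sixth.
Bb→G = 9 semitones, exactly the major sixth.

major sixth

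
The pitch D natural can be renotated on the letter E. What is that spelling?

D is pitch class 2. The letter E alone is pitch class 4.
To reach pitch class 2 from E requires an offset of -2 semitones, i.e. double flat: Ebb.

Ebb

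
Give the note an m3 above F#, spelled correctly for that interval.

A

F up a major third is A, so the target letter is A.
From F#, a minor third is 3 semitones up: A.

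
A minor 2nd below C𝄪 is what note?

B##

C down a major second is Bb, so the target letter is B.
From C##, a minor second is 1 semitone down: B##.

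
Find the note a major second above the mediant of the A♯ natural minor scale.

The mediant of A# natural minor is C#.
A major second (2 semitones) above C# lands on the letter D, giving D#.

D#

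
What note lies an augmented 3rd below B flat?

Gbb

A third below B lands on the letter G.
An augmented third spans 5 semitones, so Bb moves to pitch class 5. On the letter G that is Gbb.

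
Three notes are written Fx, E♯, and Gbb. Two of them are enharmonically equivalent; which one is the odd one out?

In 12-tone equal temperament, enharmonic equivalents share a pitch class. F## is pitch class 7; E# is pitch class 5; Gbb is pitch class 5.
E# and Gbb share pitch class 5, while F## is pitch class 7.

F##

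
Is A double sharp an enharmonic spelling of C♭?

A## = pitch class 11 and Cb = pitch class 11 — the same pitch class, so they are enharmonic equivalents.

Yes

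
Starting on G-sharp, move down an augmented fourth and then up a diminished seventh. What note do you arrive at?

Cb

An augmented fourth down from G# is D (letter D, 6 semitones down).
A diminished seventh up from D is Cb (letter C, 9 semitones up).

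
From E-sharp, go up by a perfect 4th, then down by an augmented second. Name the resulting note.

G

A perfect fourth up from E# is A# (letter A, 5 semitones up).
An augmented second down from A# is G (letter G, 3 semitones down).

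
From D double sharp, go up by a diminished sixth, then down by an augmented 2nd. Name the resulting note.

Ab

A diminished sixth up from D## is B (letter B, 7 semitones up).
An augmented second down from B is Ab (letter A, 3 semitones down).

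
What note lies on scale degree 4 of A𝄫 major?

Degree 4 takes the letter 3 steps above A, which is D.
In major, degree 4 sits 5 semitones above the tonic. Abb + 5 semitones is pitch class 0, spelled on D as Dbb.

Dbb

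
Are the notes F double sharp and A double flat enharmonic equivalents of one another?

Yes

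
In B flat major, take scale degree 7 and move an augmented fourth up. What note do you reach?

Scale degree 7 of Bb major is A.
An augmented fourth (6 semitones) above A lands on the letter D, giving D#.

D#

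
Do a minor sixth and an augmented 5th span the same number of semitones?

Yes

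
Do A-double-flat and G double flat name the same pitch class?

No

Two spellings are enharmonically equivalent only if they share a pitch class.
Here Abb → 7, Gbb → 5; 5 ≠ 7, so they are not.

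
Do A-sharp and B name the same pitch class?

No

Two spellings are enharmonically equivalent only if they share a pitch class.
Here A# → 10, B → 11; 10 ≠ 11, so they are not.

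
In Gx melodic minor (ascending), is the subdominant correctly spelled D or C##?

Each scale degree takes a distinct letter name. Degree 4 of a scale on G must use the letter C.
C## and D are enharmonically the same pitch, but only C## uses the letter C, so it is the correct spelling here.

C##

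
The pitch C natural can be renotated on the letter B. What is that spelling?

Plain B sits 1 semitone below C, so on the letter B the same pitch needs a sharp: B#.

B#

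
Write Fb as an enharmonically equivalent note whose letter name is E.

E

Fb is pitch class 4. The letter E alone is pitch class 4.
Pitch class 4 on E needs no accidental: E.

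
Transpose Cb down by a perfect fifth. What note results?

Fb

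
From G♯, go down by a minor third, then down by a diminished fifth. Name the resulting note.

A##

A minor third down from G# is E# (letter E, 3 semitones down).
A diminished fifth down from E# is A## (letter A, 6 semitones down).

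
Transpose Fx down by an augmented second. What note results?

E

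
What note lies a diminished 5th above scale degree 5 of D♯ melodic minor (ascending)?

Scale degree 5 of D# melodic minor (ascending) is A#.
A diminished fifth (6 semitones) above A# lands on the letter E, giving E.

E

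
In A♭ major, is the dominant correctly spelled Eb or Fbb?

Each scale degree takes a distinct letter name. Degree 5 of a scale on A must use the letter E.
Eb and Fbb are enharmonically the same pitch, but only Eb uses the letter E, so it is the correct spelling here.

Eb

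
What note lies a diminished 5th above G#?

A fifth above G lands on the letter D.
A diminished fifth spans 6 semitones, so G# moves to pitch class 2. On the letter D that is D.

D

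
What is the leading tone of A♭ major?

The Ab major scale runs Ab Bb C Db Eb F G.
Degree 7 is G.

G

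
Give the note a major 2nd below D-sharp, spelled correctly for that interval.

C#

A second below D lands on the letter C.
A major second spans 2 semitones, so D# moves to pitch class 1. On the letter C that is C#.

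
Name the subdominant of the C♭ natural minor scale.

The Cb natural minor scale runs Cb Db Ebb Fb Gb Abb Bbb.
Degree 4 is Fb.

Fb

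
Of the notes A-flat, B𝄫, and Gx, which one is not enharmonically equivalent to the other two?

In 12-tone equal temperament, enharmonic equivalents share a pitch class. Ab is pitch class 8; Bbb is pitch class 9; G## is pitch class 9.
Bbb and G## share pitch class 9, while Ab is pitch class 8.

Ab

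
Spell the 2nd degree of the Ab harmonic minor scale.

Bb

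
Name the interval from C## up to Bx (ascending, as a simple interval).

major seventh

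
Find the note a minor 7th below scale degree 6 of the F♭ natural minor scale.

Ebb

Scale degree 6 of Fb natural minor is Dbb.
A minor seventh (10 semitones) below Dbb lands on the letter E, giving Ebb.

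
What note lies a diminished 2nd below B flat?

A#

B down a major second is A, so the target letter is A.
From Bb, a diminished second is 0 semitones down: A#.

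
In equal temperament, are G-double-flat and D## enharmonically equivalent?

No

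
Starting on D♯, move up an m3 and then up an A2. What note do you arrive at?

A minor third up from D# is F# (letter F, 3 semitones up).
An augmented second up from F# is G## (letter G, 3 semitones up).

G##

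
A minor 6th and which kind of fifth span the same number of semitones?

augmented

A minor sixth spans 8 semitones.
A fifth spanning 8 semitones is augmented (the perfect fifth is 7).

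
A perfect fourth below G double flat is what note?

Dbb

G down a perfect fourth is D, so the target letter is D.
From Gbb, a perfect fourth is 5 semitones down: Dbb.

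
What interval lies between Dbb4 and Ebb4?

Counting letters D–E gives a second.
Dbb→Ebb = 2 semitones, exactly the major second.

major second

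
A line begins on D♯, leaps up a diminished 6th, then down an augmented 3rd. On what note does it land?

Gbb

A diminished sixth up from D# is Bb (letter B, 7 semitones up).
An augmented third down from Bb is Gbb (letter G, 5 semitones down).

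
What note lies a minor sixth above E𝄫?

E up a major sixth is C#, so the target letter is C.
From Ebb, a minor sixth is 8 semitones up: Cbb.

Cbb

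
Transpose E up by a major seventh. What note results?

A seventh above E lands on the letter D.
A major seventh spans 11 semitones, so E moves to pitch class 3. On the letter D that is D#.

D#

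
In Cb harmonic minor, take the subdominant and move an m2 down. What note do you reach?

The subdominant of Cb harmonic minor is Fb.
A minor second (1 semitone) below Fb lands on the letter E, giving Eb.

Eb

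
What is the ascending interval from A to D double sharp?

doubly augmented fourth

Counting letters A–B–C–D gives a fourth.
A→D## = 7 semitones, 2 wider than the perfect fourth (5), so doubly augmented.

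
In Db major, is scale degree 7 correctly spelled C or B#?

Each scale degree takes a distinct letter name. Degree 7 of a scale on D must use the letter C.
C and B# are enharmonically the same pitch, but only C uses the letter C, so it is the correct spelling here.

C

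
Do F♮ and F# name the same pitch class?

Two spellings are enharmonically equivalent only if they share a pitch class.
Here F → 5, F# → 6; 5 ≠ 6, so they are not.

No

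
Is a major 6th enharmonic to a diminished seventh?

Yes

A major sixth spans 9 semitones; a diminished seventh spans 9.
They are enharmonically equivalent.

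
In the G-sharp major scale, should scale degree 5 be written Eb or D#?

D#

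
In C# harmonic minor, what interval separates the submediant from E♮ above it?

perfect fifth

The submediant of C# harmonic minor is A.
A up to E: letters A→E make it a fifth; 7 semitones makes it perfect.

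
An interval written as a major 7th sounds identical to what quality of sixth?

doubly augmented

A major seventh spans 11 semitones.
A sixth spanning 11 semitones is doubly augmented (the major sixth is 9).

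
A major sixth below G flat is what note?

A sixth below G lands on the letter B.
A major sixth spans 9 semitones, so Gb moves to pitch class 9. On the letter B that is Bbb.

Bbb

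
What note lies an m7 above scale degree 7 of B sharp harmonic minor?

Scale degree 7 of B# harmonic minor is A##.
A minor seventh (10 semitones) above A## lands on the letter G, giving G##.

G##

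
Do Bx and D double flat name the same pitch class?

No

Two spellings are enharmonically equivalent only if they share a pitch class.
Here B## → 1, Dbb → 0; 0 ≠ 1, so they are not.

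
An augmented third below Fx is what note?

D

A third below F lands on the letter D.
An augmented third spans 5 semitones, so F## moves to pitch class 2. On the letter D that is D.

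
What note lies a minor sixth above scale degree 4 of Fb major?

Gbb

Scale degree 4 of Fb major is Bbb.
A minor sixth (8 semitones) above Bbb lands on the letter G, giving Gbb.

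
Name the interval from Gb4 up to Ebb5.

minor sixth

The letter names run G→E, a span of 5 letter steps, so the interval is some kind of sixth.
Gb to Ebb is 8 semitones. A major sixth is 9, so 8 makes it minor.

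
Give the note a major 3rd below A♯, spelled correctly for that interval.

A third below A lands on the letter F.
A major third spans 4 semitones, so A# moves to pitch class 6. On the letter F that is F#.

F#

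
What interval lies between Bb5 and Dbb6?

diminished third

Counting letters B–C–D gives a third.
Bb→Dbb = 2 semitones, 2 narrower than the major third (4), so diminished.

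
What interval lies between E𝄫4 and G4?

The letter names run E→G, a span of 2 letter steps, so the interval is some kind of third.
Ebb to G is 5 semitones. A major third is 4, so 5 makes it augmented.

augmented third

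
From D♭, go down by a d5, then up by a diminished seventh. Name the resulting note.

Fb

A diminished fifth down from Db is G (letter G, 6 semitones down).
A diminished seventh up from G is Fb (letter F, 9 semitones up).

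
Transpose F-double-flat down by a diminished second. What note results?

Eb

F down a major second is Eb, so the target letter is E.
From Fbb, a diminished second is 0 semitones down: Eb.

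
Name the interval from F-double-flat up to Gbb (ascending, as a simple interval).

major second

Counting letters F–G gives a second.
Fbb→Gbb = 2 semitones, exactly the major second.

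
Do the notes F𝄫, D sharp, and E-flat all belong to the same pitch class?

Fbb = pitch class 3 and D# = pitch class 3 and Eb = pitch class 3 — the same pitch class, so they are enharmonic equivalents.

Yes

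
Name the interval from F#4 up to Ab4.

The letter names run F→A, a span of 2 letter steps, so the interval is some kind of third.
F# to Ab is 2 semitones. A major third is 4, so 2 makes it diminished.

diminished third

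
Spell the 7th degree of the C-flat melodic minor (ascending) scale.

The Cb melodic minor (ascending) scale runs Cb Db Ebb Fb Gb Ab Bb.
Degree 7 is Bb.

Bb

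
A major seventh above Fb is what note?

Eb

F up a major seventh is E, so the target letter is E.
From Fb, a major seventh is 11 semitones up: Eb.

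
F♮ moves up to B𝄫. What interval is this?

The letter names run F→B, a span of 3 letter steps, so the interval is some kind of fourth.
F to Bbb is 4 semitones. A perfect fourth is 5, so 4 makes it diminished.

diminished fourth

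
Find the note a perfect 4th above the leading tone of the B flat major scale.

D

The leading tone of Bb major is A.
A perfect fourth (5 semitones) above A lands on the letter D, giving D.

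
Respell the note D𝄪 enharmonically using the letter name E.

E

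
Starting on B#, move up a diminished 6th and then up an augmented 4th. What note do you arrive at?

A diminished sixth up from B# is G (letter G, 7 semitones up).
An augmented fourth up from G is C# (letter C, 6 semitones up).

C#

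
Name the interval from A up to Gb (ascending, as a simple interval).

Counting letters A–B–C–D–E–F–G gives a seventh.
A→Gb = 9 semitones, 2 narrower than the major seventh (11), so diminished.

diminished seventh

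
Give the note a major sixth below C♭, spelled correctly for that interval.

Ebb

C down a major sixth is Eb, so the target letter is E.
From Cb, a major sixth is 9 semitones down: Ebb.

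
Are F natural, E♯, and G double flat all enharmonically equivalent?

F = pitch class 5 and E# = pitch class 5 and Gbb = pitch class 5 — the same pitch class, so they are enharmonic equivalents.

Yes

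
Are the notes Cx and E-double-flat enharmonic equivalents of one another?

Yes

C## = pitch class 2 and Ebb = pitch class 2 — the same pitch class, so they are enharmonic equivalents.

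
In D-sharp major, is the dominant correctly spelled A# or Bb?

A#

Each scale degree takes a distinct letter name. Degree 5 of a scale on D must use the letter A.
A# and Bb are enharmonically the same pitch, but only A# uses the letter A, so it is the correct spelling here.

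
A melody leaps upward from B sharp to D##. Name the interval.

major third

The letter names run B→D, a span of 2 letter steps, so the interval is some kind of third.
B# to D## is 4 semitones. A major third is 4, so 4 makes it major.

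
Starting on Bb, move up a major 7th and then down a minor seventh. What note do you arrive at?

B

A major seventh up from Bb is A (letter A, 11 semitones up).
A minor seventh down from A is B (letter B, 10 semitones down).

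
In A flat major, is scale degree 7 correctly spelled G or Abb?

G

Each scale degree takes a distinct letter name. Degree 7 of a scale on A must use the letter G.
G and Abb are enharmonically the same pitch, but only G uses the letter G, so it is the correct spelling here.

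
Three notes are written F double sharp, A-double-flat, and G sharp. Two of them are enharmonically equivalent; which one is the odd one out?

G#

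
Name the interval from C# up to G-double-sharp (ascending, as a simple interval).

Counting letters C–D–E–F–G gives a fifth.
C#→G## = 8 semitones, 1 wider than the perfect fifth (7), so augmented.

augmented fifth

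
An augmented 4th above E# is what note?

E up a perfect fourth is A, so the target letter is A.
From E#, an augmented fourth is 6 semitones up: A##.

A##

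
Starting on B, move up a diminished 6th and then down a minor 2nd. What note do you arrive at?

F

A diminished sixth up from B is Gb (letter G, 7 semitones up).
A minor second down from Gb is F (letter F, 1 semitone down).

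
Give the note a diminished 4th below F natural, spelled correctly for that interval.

F down a perfect fourth is C, so the target letter is C.
From F, a diminished fourth is 4 semitones down: C#.

C#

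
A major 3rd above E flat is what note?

G

E up a major third is G#, so the target letter is G.
From Eb, a major third is 4 semitones up: G.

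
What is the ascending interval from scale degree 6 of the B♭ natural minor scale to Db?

Scale degree 6 of Bb natural minor is Gb.
Gb up to Db: letters G→D make it a fifth; 7 semitones makes it perfect.

perfect fifth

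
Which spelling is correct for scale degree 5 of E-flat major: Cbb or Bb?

Each scale degree takes a distinct letter name. Degree 5 of a scale on E must use the letter B.
Bb and Cbb are enharmonically the same pitch, but only Bb uses the letter B, so it is the correct spelling here.

Bb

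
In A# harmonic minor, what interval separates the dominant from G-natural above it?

The dominant of A# harmonic minor is E#.
E# up to G: letters E→G make it a third; 2 semitones makes it diminished.

diminished third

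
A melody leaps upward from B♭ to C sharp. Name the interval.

The letter names run B→C, a span of 1 letter step, so the interval is some kind of second.
Bb to C# is 3 semitones. A major second is 2, so 3 makes it augmented.

augmented second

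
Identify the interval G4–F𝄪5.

The letter names run G→F, a span of 6 letter steps, so the interval is some kind of seventh.
G to F## is 12 semitones. A major seventh is 11, so 12 makes it augmented.

augmented seventh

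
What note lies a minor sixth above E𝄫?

Cbb

E up a major sixth is C#, so the target letter is C.
From Ebb, a minor sixth is 8 semitones up: Cbb.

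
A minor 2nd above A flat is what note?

Bbb

A second above A lands on the letter B.
A minor second spans 1 semitone, so Ab moves to pitch class 9. On the letter B that is Bbb.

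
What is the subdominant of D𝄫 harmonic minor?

Gbb

Degree 4 takes the letter 3 steps above D, which is G.
In harmonic minor, degree 4 sits 5 semitones above the tonic. Dbb + 5 semitones is pitch class 5, spelled on G as Gbb.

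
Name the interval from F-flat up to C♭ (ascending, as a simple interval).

Counting letters F–G–A–B–C gives a fifth.
Fb→Cb = 7 semitones, exactly the perfect fifth.

perfect fifth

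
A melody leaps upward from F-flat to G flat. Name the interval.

Counting letters F–G gives a second.
Fb→Gb = 2 semitones, exactly the major second.

major second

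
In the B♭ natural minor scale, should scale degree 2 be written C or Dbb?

Each scale degree takes a distinct letter name. Degree 2 of a scale on B must use the letter C.
C and Dbb are enharmonically the same pitch, but only C uses the letter C, so it is the correct spelling here.

C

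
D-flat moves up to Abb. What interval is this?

The letter names run D→A, a span of 4 letter steps, so the interval is some kind of fifth.
Db to Abb is 6 semitones. A perfect fifth is 7, so 6 makes it diminished.

diminished fifth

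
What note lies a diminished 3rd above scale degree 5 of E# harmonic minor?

Scale degree 5 of E# harmonic minor is B#.
A diminished third (2 semitones) above B# lands on the letter D, giving D.

D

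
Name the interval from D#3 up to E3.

minor second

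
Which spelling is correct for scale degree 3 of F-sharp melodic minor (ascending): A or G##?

A

Each scale degree takes a distinct letter name. Degree 3 of a scale on F must use the letter A.
A and G## are enharmonically the same pitch, but only A uses the letter A, so it is the correct spelling here.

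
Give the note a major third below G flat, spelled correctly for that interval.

G down a major third is Eb, so the target letter is E.
From Gb, a major third is 4 semitones down: Ebb.

Ebb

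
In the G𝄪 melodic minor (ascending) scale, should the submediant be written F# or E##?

E##

Each scale degree takes a distinct letter name. Degree 6 of a scale on G must use the letter E.
E## and F# are enharmonically the same pitch, but only E## uses the letter E, so it is the correct spelling here.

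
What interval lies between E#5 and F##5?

major second

Counting letters E–F gives a second.
E#→F## = 2 semitones, exactly the major second.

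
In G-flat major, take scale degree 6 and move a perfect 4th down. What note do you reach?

Scale degree 6 of Gb major is Eb.
A perfect fourth (5 semitones) below Eb lands on the letter B, giving Bb.

Bb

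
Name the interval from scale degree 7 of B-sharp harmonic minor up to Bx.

major second

Scale degree 7 of B# harmonic minor is A##.
A## up to B##: letters A→B make it a second; 2 semitones makes it major.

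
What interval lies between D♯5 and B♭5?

diminished sixth

Counting letters D–E–F–G–A–B gives a sixth.
D#→Bb = 7 semitones, 2 narrower than the major sixth (9), so diminished.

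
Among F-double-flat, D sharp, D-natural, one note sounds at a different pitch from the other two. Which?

D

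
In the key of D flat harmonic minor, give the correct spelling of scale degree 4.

Gb

Degree 4 takes the letter 3 steps above D, which is G.
In harmonic minor, degree 4 sits 5 semitones above the tonic. Db + 5 semitones is pitch class 6, spelled on G as Gb.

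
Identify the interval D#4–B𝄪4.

The letter names run D→B, a span of 5 letter steps, so the interval is some kind of sixth.
D# to B## is 10 semitones. A major sixth is 9, so 10 makes it augmented.

augmented sixth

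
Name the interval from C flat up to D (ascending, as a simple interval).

augmented second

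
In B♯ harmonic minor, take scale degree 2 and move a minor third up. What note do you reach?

E#

Scale degree 2 of B# harmonic minor is C##.
A minor third (3 semitones) above C## lands on the letter E, giving E#.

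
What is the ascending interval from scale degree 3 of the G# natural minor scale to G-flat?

Scale degree 3 of G# natural minor is B.
B up to Gb: letters B→G make it a sixth; 7 semitones makes it diminished.

diminished sixth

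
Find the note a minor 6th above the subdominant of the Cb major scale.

The subdominant of Cb major is Fb.
A minor sixth (8 semitones) above Fb lands on the letter D, giving Dbb.

Dbb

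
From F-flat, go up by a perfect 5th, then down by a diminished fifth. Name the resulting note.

F

A perfect fifth up from Fb is Cb (letter C, 7 semitones up).
A diminished fifth down from Cb is F (letter F, 6 semitones down).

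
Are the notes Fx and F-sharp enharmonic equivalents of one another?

No

Two spellings are enharmonically equivalent only if they share a pitch class.
Here F## → 7, F# → 6; 6 ≠ 7, so they are not.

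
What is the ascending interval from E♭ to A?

augmented fourth

Counting letters E–F–G–A gives a fourth.
Eb→A = 6 semitones, 1 wider than the perfect fourth (5), so augmented.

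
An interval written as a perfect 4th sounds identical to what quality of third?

A perfect fourth spans 5 semitones.
A third spanning 5 semitones is augmented (the major third is 4).

augmented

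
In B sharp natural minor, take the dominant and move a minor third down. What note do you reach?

The dominant of B# natural minor is F##.
A minor third (3 semitones) below F## lands on the letter D, giving D##.

D##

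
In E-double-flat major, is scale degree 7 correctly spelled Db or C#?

Db

Each scale degree takes a distinct letter name. Degree 7 of a scale on E must use the letter D.
Db and C# are enharmonically the same pitch, but only Db uses the letter D, so it is the correct spelling here.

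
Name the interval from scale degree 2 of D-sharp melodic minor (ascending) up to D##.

major seventh

Scale degree 2 of D# melodic minor (ascending) is E#.
E# up to D##: letters E→D make it a seventh; 11 semitones makes it major.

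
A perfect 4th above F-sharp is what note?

B

A fourth above F lands on the letter B.
A perfect fourth spans 5 semitones, so F# moves to pitch class 11. On the letter B that is B.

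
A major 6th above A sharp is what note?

F##

A up a major sixth is F#, so the target letter is F.
From A#, a major sixth is 9 semitones up: F##.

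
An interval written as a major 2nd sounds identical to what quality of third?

A major second spans 2 semitones.
A third spanning 2 semitones is diminished (the major third is 4).

diminished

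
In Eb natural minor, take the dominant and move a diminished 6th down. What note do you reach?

The dominant of Eb natural minor is Bb.
A diminished sixth (7 semitones) below Bb lands on the letter D, giving D#.

D#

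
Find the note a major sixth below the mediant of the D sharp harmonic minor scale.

The mediant of D# harmonic minor is F#.
A major sixth (9 semitones) below F# lands on the letter A, giving A.

A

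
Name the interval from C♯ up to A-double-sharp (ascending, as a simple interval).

augmented sixth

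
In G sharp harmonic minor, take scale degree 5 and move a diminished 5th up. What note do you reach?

A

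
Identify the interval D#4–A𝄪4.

The letter names run D→A, a span of 4 letter steps, so the interval is some kind of fifth.
D# to A## is 8 semitones. A perfect fifth is 7, so 8 makes it augmented.

augmented fifth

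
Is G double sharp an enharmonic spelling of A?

Yes

G## = pitch class 9 and A = pitch class 9 — the same pitch class, so they are enharmonic equivalents.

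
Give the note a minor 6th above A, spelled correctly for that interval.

A sixth above A lands on the letter F.
A minor sixth spans 8 semitones, so A moves to pitch class 5. On the letter F that is F.

F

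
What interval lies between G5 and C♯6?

augmented fourth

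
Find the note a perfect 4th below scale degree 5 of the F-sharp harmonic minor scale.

G#

Scale degree 5 of F# harmonic minor is C#.
A perfect fourth (5 semitones) below C# lands on the letter G, giving G#.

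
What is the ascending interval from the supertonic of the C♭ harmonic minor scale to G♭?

The supertonic of Cb harmonic minor is Db.
Db up to Gb: letters D→G make it a fourth; 5 semitones makes it perfect.

perfect fourth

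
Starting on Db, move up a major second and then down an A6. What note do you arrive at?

Gbb

A major second up from Db is Eb (letter E, 2 semitones up).
An augmented sixth down from Eb is Gbb (letter G, 10 semitones down).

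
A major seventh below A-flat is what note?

Bbb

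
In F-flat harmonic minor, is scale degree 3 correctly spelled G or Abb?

Abb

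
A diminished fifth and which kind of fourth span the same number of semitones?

A diminished fifth spans 6 semitones.
A fourth spanning 6 semitones is augmented (the perfect fourth is 5).

augmented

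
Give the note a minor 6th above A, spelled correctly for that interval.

F

A sixth above A lands on the letter F.
A minor sixth spans 8 semitones, so A moves to pitch class 5. On the letter F that is F.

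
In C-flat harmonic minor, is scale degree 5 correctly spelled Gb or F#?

Each scale degree takes a distinct letter name. Degree 5 of a scale on C must use the letter G.
Gb and F# are enharmonically the same pitch, but only Gb uses the letter G, so it is the correct spelling here.

Gb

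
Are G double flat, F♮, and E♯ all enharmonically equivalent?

Gbb = pitch class 5 and F = pitch class 5 and E# = pitch class 5 — the same pitch class, so they are enharmonic equivalents.

Yes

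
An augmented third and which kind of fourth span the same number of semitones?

perfect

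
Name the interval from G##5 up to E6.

The letter names run G→E, a span of 5 letter steps, so the interval is some kind of sixth.
G## to E is 7 semitones. A major sixth is 9, so 7 makes it diminished.

diminished sixth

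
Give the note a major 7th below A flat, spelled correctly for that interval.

Bbb

A down a major seventh is Bb, so the target letter is B.
From Ab, a major seventh is 11 semitones down: Bbb.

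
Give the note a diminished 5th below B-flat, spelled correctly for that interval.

B down a perfect fifth is E, so the target letter is E.
From Bb, a diminished fifth is 6 semitones down: E.

E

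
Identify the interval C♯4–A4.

minor sixth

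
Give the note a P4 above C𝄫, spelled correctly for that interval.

A fourth above C lands on the letter F.
A perfect fourth spans 5 semitones, so Cbb moves to pitch class 3. On the letter F that is Fbb.

Fbb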